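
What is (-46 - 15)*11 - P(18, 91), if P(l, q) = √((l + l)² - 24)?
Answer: -671 - 2*√318 ≈ -706.67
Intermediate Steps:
P(l, q) = √(-24 + 4*l²) (P(l, q) = √((2*l)² - 24) = √(4*l² - 24) = √(-24 + 4*l²))
(-46 - 15)*11 - P(18, 91) = (-46 - 15)*11 - 2*√(-6 + 18²) = -61*11 - 2*√(-6 + 324) = -671 - 2*√318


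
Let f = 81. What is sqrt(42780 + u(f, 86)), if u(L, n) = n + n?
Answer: 2*sqrt(10738) ≈ 207.25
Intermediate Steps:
u(L, n) = 2*n
sqrt(42780 + u(f, 86)) = sqrt(42780 + 2*86) = sqrt(42780 + 172) = sqrt(42952) = 2*sqrt(10738)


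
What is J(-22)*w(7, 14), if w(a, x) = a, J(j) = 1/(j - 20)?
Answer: -1/6 ≈ -0.16667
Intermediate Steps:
J(j) = 1/(-20 + j)
J(-22)*w(7, 14) = 7/(-20 - 22) = 7/(-42) = -1/42*7 = -1/6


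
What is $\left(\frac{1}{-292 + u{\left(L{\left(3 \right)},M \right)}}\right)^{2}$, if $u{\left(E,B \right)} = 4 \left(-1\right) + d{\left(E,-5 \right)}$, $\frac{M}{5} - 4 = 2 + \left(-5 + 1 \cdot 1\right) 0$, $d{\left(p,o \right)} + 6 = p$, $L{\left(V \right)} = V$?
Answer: $\frac{1}{89401} \approx 1.1186 \cdot 10^{-5}$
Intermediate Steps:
$d{\left(p,o \right)} = -6 + p$
$M = 30$ ($M = 20 + 5 \left(2 + \left(-5 + 1 \cdot 1\right) 0\right) = 20 + 5 \left(2 + \left(-5 + 1\right) 0\right) = 20 + 5 \left(2 - 0\right) = 20 + 5 \left(2 + 0\right) = 20 + 5 \cdot 2 = 20 + 10 = 30$)
$u{\left(E,B \right)} = -10 + E$ ($u{\left(E,B \right)} = 4 \left(-1\right) + \left(-6 + E\right) = -4 + \left(-6 + E\right) = -10 + E$)
$\left(\frac{1}{-292 + u{\left(L{\left(3 \right)},M \right)}}\right)^{2} = \left(\frac{1}{-292 + \left(-10 + 3\right)}\right)^{2} = \left(\frac{1}{-292 - 7}\right)^{2} = \left(\frac{1}{-299}\right)^{2} = \left(- \frac{1}{299}\right)^{2} = \frac{1}{89401}$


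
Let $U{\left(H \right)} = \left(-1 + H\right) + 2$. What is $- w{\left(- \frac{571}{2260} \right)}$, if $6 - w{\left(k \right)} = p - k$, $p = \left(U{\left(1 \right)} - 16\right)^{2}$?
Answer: $\frac{429971}{2260} \approx 190.25$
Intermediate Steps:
$U{\left(H \right)} = 1 + H$
$p = 196$ ($p = \left(\left(1 + 1\right) - 16\right)^{2} = \left(2 - 16\right)^{2} = \left(-14\right)^{2} = 196$)
$w{\left(k \right)} = -190 + k$ ($w{\left(k \right)} = 6 - \left(196 - k\right) = 6 + \left(-196 + k\right) = -190 + k$)
$- w{\left(- \frac{571}{2260} \right)} = - (-190 - \frac{571}{2260}) = \left(-1\right) \left(- \frac{429971}{2260}\right) = \frac{429971}{2260}$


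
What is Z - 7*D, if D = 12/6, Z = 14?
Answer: 0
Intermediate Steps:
D = 2 (D = 12*(⅙) = 2)
Z - 7*D = 14 - 7*2 = 14 - 14 = 0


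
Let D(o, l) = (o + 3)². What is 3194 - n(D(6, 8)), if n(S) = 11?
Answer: 3183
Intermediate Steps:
D(o, l) = (3 + o)²
3194 - n(D(6, 8)) = 3194 - 1*11 = 3194 - 11 = 3183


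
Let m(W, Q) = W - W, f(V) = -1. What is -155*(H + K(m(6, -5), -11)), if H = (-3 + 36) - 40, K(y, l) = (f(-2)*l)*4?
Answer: -5735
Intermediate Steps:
m(W, Q) = 0
K(y, l) = -4*l (K(y, l) = -l*4 = -4*l)
H = -7 (H = 33 - 40 = -7)
-155*(H + K(m(6, -5), -11)) = -155*(-7 - 4*(-11)) = -155*(-7 + 44) = -155*37 = -5735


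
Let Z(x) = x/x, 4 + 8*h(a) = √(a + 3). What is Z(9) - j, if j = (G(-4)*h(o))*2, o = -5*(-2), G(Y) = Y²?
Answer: 17 - 4*√13 ≈ 2.5778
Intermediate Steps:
o = 10
h(a) = -½ + √(3 + a)/8 (h(a) = -½ + √(a + 3)/8 = -½ + √(3 + a)/8)
j = -16 + 4*√13 (j = ((-4)²*(-½ + √(3 + 10)/8))*2 = (16*(-½ + √13/8))*2 = (-8 + 2*√13)*2 = -16 + 4*√13 ≈ -1.5778)
Z(x) = 1
Z(9) - j = 1 - (-16 + 4*√13) = 1 + (16 - 4*√13) = 17 - 4*√13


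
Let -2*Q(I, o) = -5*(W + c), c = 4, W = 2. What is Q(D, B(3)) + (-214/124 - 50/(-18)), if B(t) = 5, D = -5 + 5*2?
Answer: 8957/558 ≈ 16.052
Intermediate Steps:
D = 5 (D = -5 + 10 = 5)
Q(I, o) = 15 (Q(I, o) = -(-5)*(2 + 4)/2 = -(-5)*6/2 = -1/2*(-30) = 15)
Q(D, B(3)) + (-214/124 - 50/(-18)) = 15 + (-214/124 - 50/(-18)) = 15 + (-214*1/124 - 50*(-1/18)) = 15 + (-107/62 + 25/9) = 15 + 587/558 = 8957/558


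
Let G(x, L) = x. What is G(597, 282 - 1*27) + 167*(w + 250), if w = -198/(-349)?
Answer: 14812169/349 ≈ 42442.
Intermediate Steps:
w = 198/349 (w = -198*(-1/349) = 198/349 ≈ 0.56734)
G(597, 282 - 1*27) + 167*(w + 250) = 597 + 167*(198/349 + 250) = 597 + 167*(87448/349) = 597 + 14603816/349 = 14812169/349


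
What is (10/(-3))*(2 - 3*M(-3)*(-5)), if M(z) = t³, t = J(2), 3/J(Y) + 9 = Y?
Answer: -2810/1029 ≈ -2.7308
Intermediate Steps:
J(Y) = 3/(-9 + Y)
t = -3/7 (t = 3/(-9 + 2) = 3/(-7) = 3*(-⅐) = -3/7 ≈ -0.42857)
M(z) = -27/343 (M(z) = (-3/7)³ = -27/343)
(10/(-3))*(2 - 3*M(-3)*(-5)) = (10/(-3))*(2 - 3*(-27/343)*(-5)) = (10*(-⅓))*(2 + (81/343)*(-5)) = -10*(2 - 405/343)/3 = -10/3*281/343 = -2810/1029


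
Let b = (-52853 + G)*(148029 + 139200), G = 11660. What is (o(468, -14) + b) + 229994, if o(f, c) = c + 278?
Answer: -11831593939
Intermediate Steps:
o(f, c) = 278 + c
b = -11831824197 (b = (-52853 + 11660)*(148029 + 139200) = -41193*287229 = -11831824197)
(o(468, -14) + b) + 229994 = ((278 - 14) - 11831824197) + 229994 = (264 - 11831824197) + 229994 = -11831823933 + 229994 = -11831593939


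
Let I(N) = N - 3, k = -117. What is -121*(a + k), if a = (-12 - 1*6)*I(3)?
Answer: 14157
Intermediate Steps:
I(N) = -3 + N
a = 0 (a = (-12 - 1*6)*(-3 + 3) = (-12 - 6)*0 = -18*0 = 0)
-121*(a + k) = -121*(0 - 117) = -121*(-117) = 14157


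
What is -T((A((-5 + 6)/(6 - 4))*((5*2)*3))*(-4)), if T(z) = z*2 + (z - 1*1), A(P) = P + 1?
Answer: 541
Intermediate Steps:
A(P) = 1 + P
T(z) = -1 + 3*z (T(z) = 2*z + (z - 1) = 2*z + (-1 + z) = -1 + 3*z)
-T((A((-5 + 6)/(6 - 4))*((5*2)*3))*(-4)) = -(-1 + 3*(((1 + (-5 + 6)/(6 - 4))*((5*2)*3))*(-4))) = -(-1 + 3*(((1 + 1/2)*(10*3))*(-4))) = -(-1 + 3*(((1 + 1*(½))*30)*(-4))) = -(-1 + 3*(((1 + ½)*30)*(-4))) = -(-1 + 3*(((3/2)*30)*(-4))) = -(-1 + 3*(45*(-4))) = -(-1 + 3*(-180)) = -(-1 - 540) = -1*(-541) = 541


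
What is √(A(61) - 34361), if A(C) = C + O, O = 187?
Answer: I*√34113 ≈ 184.7*I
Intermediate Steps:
A(C) = 187 + C (A(C) = C + 187 = 187 + C)
√(A(61) - 34361) = √((187 + 61) - 34361) = √(248 - 34361) = √(-34113) = I*√34113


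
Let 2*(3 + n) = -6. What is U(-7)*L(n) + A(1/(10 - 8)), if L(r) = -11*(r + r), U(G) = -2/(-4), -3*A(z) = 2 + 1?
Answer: 65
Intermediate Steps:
A(z) = -1 (A(z) = -(2 + 1)/3 = -⅓*3 = -1)
U(G) = ½ (U(G) = -2*(-¼) = ½)
n = -6 (n = -3 + (½)*(-6) = -3 - 3 = -6)
L(r) = -22*r
U(-7)*L(n) + A(1/(10 - 8)) = (-22*(-6))/2 - 1 = (½)*132 - 1 = 66 - 1 = 65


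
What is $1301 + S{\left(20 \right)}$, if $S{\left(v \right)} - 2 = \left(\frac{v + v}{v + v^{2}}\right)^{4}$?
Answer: $\frac{253408759}{194481} \approx 1303.0$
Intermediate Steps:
$S{\left(v \right)} = 2 + \frac{16 v^{4}}{\left(v + v^{2}\right)^{4}}$ ($S{\left(v \right)} = 2 + \left(\frac{v + v}{v + v^{2}}\right)^{4} = 2 + \left(\frac{2 v}{v + v^{2}}\right)^{4} = 2 + \frac{16 v^{4}}{\left(v + v^{2}\right)^{4}}$)
$1301 + S{\left(20 \right)} = 1301 + \left(2 + \frac{16}{\left(1 + 20\right)^{4}}\right) = 1301 + \left(2 + \frac{16}{194481}\right) = 1301 + \frac{388978}{194481} = \frac{253408759}{194481}$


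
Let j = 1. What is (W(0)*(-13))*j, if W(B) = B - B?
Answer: 0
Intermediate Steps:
W(B) = 0
(W(0)*(-13))*j = (0*(-13))*1 = 0*1 = 0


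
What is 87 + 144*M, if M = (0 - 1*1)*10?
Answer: -1353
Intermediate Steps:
M = -10 (M = (0 - 1)*10 = -1*10 = -10)
87 + 144*M = 87 + 144*(-10) = 87 - 1440 = -1353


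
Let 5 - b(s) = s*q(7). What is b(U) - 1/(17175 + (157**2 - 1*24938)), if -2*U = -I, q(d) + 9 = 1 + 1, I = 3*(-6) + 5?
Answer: -341942/8443 ≈ -40.500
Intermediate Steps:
I = -13 (I = -18 + 5 = -13)
q(d) = -7 (q(d) = -9 + (1 + 1) = -9 + 2 = -7)
U = -13/2 (U = -(-1)*(-13)/2 = -1/2*13 = -13/2 ≈ -6.5000)
b(s) = 5 + 7*s (b(s) = 5 - s*(-7) = 5 - (-7)*s = 5 + 7*s)
b(U) - 1/(17175 + (157**2 - 1*24938)) = (5 + 7*(-13/2)) - 1/(17175 + (157**2 - 1*24938)) = (5 - 91/2) - 1/(17175 + (24649 - 24938)) = -81/2 - 1/(17175 - 289) = -81/2 - 1/16886 = -341942/8443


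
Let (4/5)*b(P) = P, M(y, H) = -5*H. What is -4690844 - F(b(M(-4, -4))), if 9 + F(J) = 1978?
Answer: -4692813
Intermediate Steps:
b(P) = 5*P/4
F(J) = 1969 (F(J) = -9 + 1978 = 1969)
-4690844 - F(b(M(-4, -4))) = -4690844 - 1*1969 = -4690844 - 1969 = -4692813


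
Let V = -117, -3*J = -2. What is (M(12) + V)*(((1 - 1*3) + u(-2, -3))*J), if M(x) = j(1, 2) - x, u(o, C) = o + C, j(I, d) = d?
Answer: 1778/3 ≈ 592.67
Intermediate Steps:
J = ⅔ (J = -⅓*(-2) = ⅔ ≈ 0.66667)
u(o, C) = C + o
M(x) = 2 - x
(M(12) + V)*(((1 - 1*3) + u(-2, -3))*J) = ((2 - 1*12) - 117)*(((1 - 1*3) + (-3 - 2))*(⅔)) = ((2 - 12) - 117)*(((1 - 3) - 5)*(⅔)) = (-10 - 117)*((-2 - 5)*(⅔)) = -(-889)*2/3 = -127*(-14/3) = 1778/3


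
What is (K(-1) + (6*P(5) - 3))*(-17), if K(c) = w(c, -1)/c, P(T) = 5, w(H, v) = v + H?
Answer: -493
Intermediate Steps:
w(H, v) = H + v
K(c) = (-1 + c)/c (K(c) = (c - 1)/c = (-1 + c)/c)
(K(-1) + (6*P(5) - 3))*(-17) = ((-1 - 1)/(-1) + (6*5 - 3))*(-17) = (-1*(-2) + (30 - 3))*(-17) = (2 + 27)*(-17) = 29*(-17) = -493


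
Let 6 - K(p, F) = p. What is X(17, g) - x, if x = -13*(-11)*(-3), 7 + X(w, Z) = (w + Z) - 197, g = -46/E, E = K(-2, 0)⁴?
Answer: 495593/2048 ≈ 241.99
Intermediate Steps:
K(p, F) = 6 - p
E = 4096 (E = (6 - 1*(-2))⁴ = (6 + 2)⁴ = 8⁴ = 4096)
g = -23/2048 (g = -46/4096 = -46*1/4096 = -23/2048 ≈ -0.011230)
X(w, Z) = -204 + Z + w (X(w, Z) = -7 + ((w + Z) - 197) = -7 + ((Z + w) - 197) = -7 + (-197 + Z + w) = -204 + Z + w)
x = -429 (x = 143*(-3) = -429)
X(17, g) - x = (-204 - 23/2048 + 17) - 1*(-429) = -382999/2048 + 429 = 495593/2048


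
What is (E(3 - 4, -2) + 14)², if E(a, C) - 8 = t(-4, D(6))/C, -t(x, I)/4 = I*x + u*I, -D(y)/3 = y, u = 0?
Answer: 27556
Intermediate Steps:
D(y) = -3*y
t(x, I) = -4*I*x (t(x, I) = -4*(I*x + 0*I) = -4*(I*x + 0) = -4*I*x)
E(a, C) = 8 - 288/C (E(a, C) = 8 + (-4*(-3*6)*(-4))/C = 8 + (-4*(-18)*(-4))/C = 8 - 288/C)
(E(3 - 4, -2) + 14)² = ((8 - 288/(-2)) + 14)² = ((8 - 288*(-½)) + 14)² = ((8 + 144) + 14)² = (152 + 14)² = 166² = 27556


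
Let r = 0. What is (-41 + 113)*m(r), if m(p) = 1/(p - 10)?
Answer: -36/5 ≈ -7.2000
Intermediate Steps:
m(p) = 1/(-10 + p)
(-41 + 113)*m(r) = (-41 + 113)/(-10 + 0) = 72/(-10) = 72*(-⅒) = -36/5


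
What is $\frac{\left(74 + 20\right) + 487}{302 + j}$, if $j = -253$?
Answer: $\frac{83}{7} \approx 11.857$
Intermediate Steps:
$\frac{\left(74 + 20\right) + 487}{302 + j} = \frac{\left(74 + 20\right) + 487}{302 - 253} = \frac{94 + 487}{49} = 581 \cdot \frac{1}{49} = \frac{83}{7}$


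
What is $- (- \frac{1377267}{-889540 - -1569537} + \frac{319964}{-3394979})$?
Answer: $\frac{4893367102501}{2308575535063} \approx 2.1196$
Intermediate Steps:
$- (- \frac{1377267}{-889540 - -1569537} + \frac{319964}{-3394979}) = - (- \frac{1377267}{-889540 + 1569537} + 319964 \left(- \frac{1}{3394979}\right)) = - (- \frac{1377267}{679997} - \frac{319964}{3394979}) = \left(-1\right) \left(- \frac{4893367102501}{2308575535063}\right) = \frac{4893367102501}{2308575535063}$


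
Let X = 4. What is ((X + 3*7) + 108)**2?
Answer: 17689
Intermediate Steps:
((X + 3*7) + 108)**2 = ((4 + 3*7) + 108)**2 = ((4 + 21) + 108)**2 = (25 + 108)**2 = 133**2 = 17689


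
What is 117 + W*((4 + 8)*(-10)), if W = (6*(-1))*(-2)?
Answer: -1323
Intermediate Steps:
W = 12 (W = -6*(-2) = 12)
117 + W*((4 + 8)*(-10)) = 117 + 12*((4 + 8)*(-10)) = 117 + 12*(12*(-10)) = 117 + 12*(-120) = 117 - 1440 = -1323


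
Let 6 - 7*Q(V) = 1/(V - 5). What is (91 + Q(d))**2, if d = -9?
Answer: 81054009/9604 ≈ 8439.6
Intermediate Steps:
Q(V) = 6/7 - 1/(7*(-5 + V)) (Q(V) = 6/7 - 1/(7*(V - 5)) = 6/7 - 1/(7*(-5 + V)))
(91 + Q(d))**2 = (91 + (-31 + 6*(-9))/(7*(-5 - 9)))**2 = (91 + (1/7)*(-31 - 54)/(-14))**2 = (91 + (1/7)*(-1/14)*(-85))**2 = (91 + 85/98)**2 = (9003/98)**2 = 81054009/9604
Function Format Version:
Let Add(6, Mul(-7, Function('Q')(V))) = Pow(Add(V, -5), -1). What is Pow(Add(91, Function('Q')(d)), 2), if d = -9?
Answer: Rational(81054009, 9604) ≈ 8439.6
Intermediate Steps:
Function('Q')(V) = Add(Rational(6, 7), Mul(Rational(-1, 7), Pow(Add(-5, V), -1))) (Function('Q')(V) = Add(Rational(6, 7), Mul(Rational(-1, 7), Pow(Add(V, -5), -1))) = Add(Rational(6, 7), Mul(Rational(-1, 7), Pow(Add(-5, V), -1))))
Pow(Add(91, Function('Q')(d)), 2) = Pow(Add(91, Mul(Rational(1, 7), Pow(Add(-5, -9), -1), Add(-31, Mul(6, -9)))), 2) = Pow(Add(91, Mul(Rational(1, 7), Pow(-14, -1), Add(-31, -54))), 2) = Pow(Add(91, Mul(Rational(1, 7), Rational(-1, 14), -85)), 2) = Pow(Add(91, Rational(85, 98)), 2) = Pow(Rational(9003, 98), 2) = Rational(81054009, 9604)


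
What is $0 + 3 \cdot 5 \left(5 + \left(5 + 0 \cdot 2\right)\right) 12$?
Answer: $1800$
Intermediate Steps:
$0 + 3 \cdot 5 \left(5 + \left(5 + 0 \cdot 2\right)\right) 12 = 0 + 15 \left(5 + \left(5 + 0\right)\right) 12 = 0 + 15 \left(5 + 5\right) 12 = 0 + 15 \cdot 10 \cdot 12 = 0 + 150 \cdot 12 = 0 + 1800 = 1800$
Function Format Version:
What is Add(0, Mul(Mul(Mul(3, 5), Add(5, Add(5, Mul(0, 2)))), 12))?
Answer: 1800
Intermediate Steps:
Add(0, Mul(Mul(Mul(3, 5), Add(5, Add(5, Mul(0, 2)))), 12)) = Add(0, Mul(Mul(15, Add(5, Add(5, 0))), 12)) = Add(0, Mul(Mul(15, Add(5, 5)), 12)) = Add(0, Mul(Mul(15, 10), 12)) = Add(0, Mul(150, 12)) = Add(0, 1800) = 1800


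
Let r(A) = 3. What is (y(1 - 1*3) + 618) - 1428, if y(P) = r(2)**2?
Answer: -801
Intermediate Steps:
y(P) = 9 (y(P) = 3**2 = 9)
(y(1 - 1*3) + 618) - 1428 = (9 + 618) - 1428 = 627 - 1428 = -801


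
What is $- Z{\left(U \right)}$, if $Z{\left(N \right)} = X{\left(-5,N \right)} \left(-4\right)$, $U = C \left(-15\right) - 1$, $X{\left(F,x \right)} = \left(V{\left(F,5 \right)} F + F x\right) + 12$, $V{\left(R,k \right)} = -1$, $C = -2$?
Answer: $-512$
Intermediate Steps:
$X{\left(F,x \right)} = 12 - F + F x$ ($X{\left(F,x \right)} = \left(- F + F x\right) + 12 = 12 - F + F x$)
$U = 29$ ($U = \left(-2\right) \left(-15\right) - 1 = 30 - 1 = 29$)
$Z{\left(N \right)} = -68 + 20 N$ ($Z{\left(N \right)} = \left(12 - -5 - 5 N\right) \left(-4\right) = \left(12 + 5 - 5 N\right) \left(-4\right) = \left(17 - 5 N\right) \left(-4\right) = -68 + 20 N$)
$- Z{\left(U \right)} = - (-68 + 20 \cdot 29) = - (-68 + 580) = \left(-1\right) 512 = -512$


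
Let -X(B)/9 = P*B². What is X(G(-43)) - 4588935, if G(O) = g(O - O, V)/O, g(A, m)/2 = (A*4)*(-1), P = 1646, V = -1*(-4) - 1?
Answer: -4588935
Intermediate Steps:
V = 3 (V = 4 - 1 = 3)
g(A, m) = -8*A (g(A, m) = 2*((A*4)*(-1)) = 2*((4*A)*(-1)) = 2*(-4*A) = -8*A)
G(O) = 0 (G(O) = (-8*(O - O))/O = (-8*0)/O = 0/O = 0)
X(B) = -14814*B²
X(G(-43)) - 4588935 = -14814*0² - 4588935 = -14814*0 - 4588935 = 0 - 4588935 = -4588935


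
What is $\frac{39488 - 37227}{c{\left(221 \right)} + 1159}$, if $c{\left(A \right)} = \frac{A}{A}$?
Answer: $\frac{2261}{1160} \approx 1.9491$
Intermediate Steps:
$c{\left(A \right)} = 1$
$\frac{39488 - 37227}{c{\left(221 \right)} + 1159} = \frac{39488 - 37227}{1 + 1159} = \frac{2261}{1160}$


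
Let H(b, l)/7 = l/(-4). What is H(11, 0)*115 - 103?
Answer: -103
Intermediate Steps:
H(b, l) = -7*l/4 (H(b, l) = 7*(l/(-4)) = 7*(l*(-¼)) = 7*(-l/4) = -7*l/4)
H(11, 0)*115 - 103 = -7/4*0*115 - 103 = 0*115 - 103 = 0 - 103 = -103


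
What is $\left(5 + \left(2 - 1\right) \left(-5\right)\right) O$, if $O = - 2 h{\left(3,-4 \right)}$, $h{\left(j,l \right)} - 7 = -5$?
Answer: $0$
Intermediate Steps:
$h{\left(j,l \right)} = 2$ ($h{\left(j,l \right)} = 7 - 5 = 2$)
$O = -4$ ($O = \left(-2\right) 2 = -4$)
$\left(5 + \left(2 - 1\right) \left(-5\right)\right) O = \left(5 + \left(2 - 1\right) \left(-5\right)\right) \left(-4\right) = \left(5 + 1 \left(-5\right)\right) \left(-4\right) = \left(5 - 5\right) \left(-4\right) = 0 \left(-4\right) = 0$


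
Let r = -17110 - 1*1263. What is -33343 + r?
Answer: -51716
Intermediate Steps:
r = -18373 (r = -17110 - 1263 = -18373)
-33343 + r = -33343 - 18373 = -51716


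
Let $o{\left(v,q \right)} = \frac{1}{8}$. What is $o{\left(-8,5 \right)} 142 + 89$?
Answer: $\frac{427}{4} \approx 106.75$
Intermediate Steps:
$o{\left(v,q \right)} = \frac{1}{8}$
$o{\left(-8,5 \right)} 142 + 89 = \frac{1}{8} \cdot 142 + 89 = \frac{71}{4} + 89 = \frac{427}{4}$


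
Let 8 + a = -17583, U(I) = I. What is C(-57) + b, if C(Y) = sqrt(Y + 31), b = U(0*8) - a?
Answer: 17591 + I*sqrt(26) ≈ 17591.0 + 5.099*I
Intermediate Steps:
a = -17591 (a = -8 - 17583 = -17591)
b = 17591 (b = 0*8 - 1*(-17591) = 0 + 17591 = 17591)
C(Y) = sqrt(31 + Y)
C(-57) + b = sqrt(31 - 57) + 17591 = sqrt(-26) + 17591 = I*sqrt(26) + 17591 = 17591 + I*sqrt(26)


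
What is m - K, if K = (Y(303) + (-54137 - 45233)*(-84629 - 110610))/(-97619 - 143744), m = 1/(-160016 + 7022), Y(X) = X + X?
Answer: 2968221299866421/36927090822 ≈ 80381.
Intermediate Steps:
Y(X) = 2*X
m = -1/152994 (m = 1/(-152994) = -1/152994 ≈ -6.5362e-6)
K = -19400900036/241363 (K = (2*303 + (-54137 - 45233)*(-84629 - 110610))/(-97619 - 143744) = (606 - 99370*(-195239))/(-241363) = (606 + 19400899430)*(-1/241363) = 19400900036*(-1/241363) = -19400900036/241363 ≈ -80381.)
m - K = -1/152994 - 1*(-19400900036/241363) = -1/152994 + 19400900036/241363 = 2968221299866421/36927090822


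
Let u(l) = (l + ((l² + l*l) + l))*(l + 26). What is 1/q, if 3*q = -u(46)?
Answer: -1/103776 ≈ -9.6361e-6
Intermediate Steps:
u(l) = (26 + l)*(2*l + 2*l²) (u(l) = (l + ((l² + l²) + l))*(26 + l) = (l + (2*l² + l))*(26 + l) = (l + (l + 2*l²))*(26 + l) = (2*l + 2*l²)*(26 + l) = (26 + l)*(2*l + 2*l²))
q = -103776 (q = (-2*46*(26 + 46² + 27*46))/3 = (-2*46*(26 + 2116 + 1242))/3 = (-2*46*3384)/3 = (-1*311328)/3 = (⅓)*(-311328) = -103776)
1/q = 1/(-103776) = -1/103776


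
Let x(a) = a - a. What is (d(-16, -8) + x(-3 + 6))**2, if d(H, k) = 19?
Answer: 361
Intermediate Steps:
x(a) = 0
(d(-16, -8) + x(-3 + 6))**2 = (19 + 0)**2 = 19**2 = 361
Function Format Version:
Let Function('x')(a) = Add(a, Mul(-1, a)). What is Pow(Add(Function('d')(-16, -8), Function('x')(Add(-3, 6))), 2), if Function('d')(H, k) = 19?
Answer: 361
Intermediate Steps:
Function('x')(a) = 0
Pow(Add(Function('d')(-16, -8), Function('x')(Add(-3, 6))), 2) = Pow(Add(19, 0), 2) = Pow(19, 2) = 361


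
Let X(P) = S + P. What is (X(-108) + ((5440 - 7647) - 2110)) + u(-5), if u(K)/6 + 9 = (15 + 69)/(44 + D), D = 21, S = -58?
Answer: -294401/65 ≈ -4529.3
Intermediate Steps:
u(K) = -3006/65 (u(K) = -54 + 6*((15 + 69)/(44 + 21)) = -54 + 6*(84/65) = -54 + 504/65 = -3006/65)
X(P) = -58 + P
(X(-108) + ((5440 - 7647) - 2110)) + u(-5) = ((-58 - 108) + ((5440 - 7647) - 2110)) - 3006/65 = (-166 + (-2207 - 2110)) - 3006/65 = (-166 - 4317) - 3006/65 = -4483 - 3006/65 = -294401/65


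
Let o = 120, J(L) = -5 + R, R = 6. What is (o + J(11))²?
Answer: 14641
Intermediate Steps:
J(L) = 1 (J(L) = -5 + 6 = 1)
(o + J(11))² = (120 + 1)² = 121² = 14641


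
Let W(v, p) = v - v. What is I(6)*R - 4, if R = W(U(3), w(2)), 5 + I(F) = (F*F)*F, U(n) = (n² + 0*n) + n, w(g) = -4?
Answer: -4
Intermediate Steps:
U(n) = n + n² (U(n) = (n² + 0) + n = n² + n = n + n²)
I(F) = -5 + F³ (I(F) = -5 + (F*F)*F = -5 + F²*F = -5 + F³)
W(v, p) = 0
R = 0
I(6)*R - 4 = (-5 + 6³)*0 - 4 = (-5 + 216)*0 - 4 = 211*0 - 4 = 0 - 4 = -4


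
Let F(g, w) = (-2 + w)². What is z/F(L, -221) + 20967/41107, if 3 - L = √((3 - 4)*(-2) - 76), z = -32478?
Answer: -292405203/2044210003 ≈ -0.14304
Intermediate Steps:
L = 3 - I*√74 (L = 3 - √((3 - 4)*(-2) - 76) = 3 - √(-1*(-2) - 76) = 3 - √(2 - 76) = 3 - √(-74) = 3 - I*√74 ≈ 3.0 - 8.6023*I)
z/F(L, -221) + 20967/41107 = -32478/(-2 - 221)² + 20967/41107 = -32478/((-223)²) + 20967*(1/41107) = -32478/49729 + 20967/41107 = -292405203/2044210003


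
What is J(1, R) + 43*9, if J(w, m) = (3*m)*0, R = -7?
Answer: 387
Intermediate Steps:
J(w, m) = 0
J(1, R) + 43*9 = 0 + 43*9 = 0 + 387 = 387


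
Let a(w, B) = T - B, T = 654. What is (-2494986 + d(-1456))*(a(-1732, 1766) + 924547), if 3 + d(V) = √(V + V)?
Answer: -2303960167215 + 3693740*I*√182 ≈ -2.304e+12 + 4.9831e+7*I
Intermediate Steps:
d(V) = -3 + √2*√V (d(V) = -3 + √(V + V) = -3 + √(2*V) = -3 + √2*√V)
a(w, B) = 654 - B
(-2494986 + d(-1456))*(a(-1732, 1766) + 924547) = (-2494986 + (-3 + √2*√(-1456)))*((654 - 1*1766) + 924547) = (-2494986 + (-3 + √2*(4*I*√91)))*((654 - 1766) + 924547) = (-2494986 + (-3 + 4*I*√182))*(-1112 + 924547) = (-2494989 + 4*I*√182)*923435 = -2303960167215 + 3693740*I*√182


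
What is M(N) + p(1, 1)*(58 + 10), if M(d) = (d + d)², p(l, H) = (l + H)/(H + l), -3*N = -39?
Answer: 744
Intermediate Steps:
N = 13 (N = -⅓*(-39) = 13)
p(l, H) = 1 (p(l, H) = (H + l)/(H + l) = 1)
M(d) = 4*d² (M(d) = (2*d)² = 4*d²)
M(N) + p(1, 1)*(58 + 10) = 4*13² + 1*(58 + 10) = 4*169 + 1*68 = 676 + 68 = 744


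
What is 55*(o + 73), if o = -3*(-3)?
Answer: 4510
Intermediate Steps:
o = 9
55*(o + 73) = 55*(9 + 73) = 55*82 = 4510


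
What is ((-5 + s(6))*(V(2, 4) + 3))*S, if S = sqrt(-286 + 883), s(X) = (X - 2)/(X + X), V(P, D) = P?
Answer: -70*sqrt(597)/3 ≈ -570.12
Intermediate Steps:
s(X) = (-2 + X)/(2*X) (s(X) = (-2 + X)/((2*X)) = (-2 + X)*(1/(2*X)) = (-2 + X)/(2*X))
S = sqrt(597) ≈ 24.434
((-5 + s(6))*(V(2, 4) + 3))*S = ((-5 + (1/2)*(-2 + 6)/6)*(2 + 3))*sqrt(597) = ((-5 + (1/2)*(1/6)*4)*5)*sqrt(597) = ((-5 + 1/3)*5)*sqrt(597) = (-14/3*5)*sqrt(597) = -70*sqrt(597)/3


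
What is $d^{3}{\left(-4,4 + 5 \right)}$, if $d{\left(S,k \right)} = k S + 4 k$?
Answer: $0$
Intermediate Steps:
$d{\left(S,k \right)} = 4 k + S k$ ($d{\left(S,k \right)} = S k + 4 k = 4 k + S k$)
$d^{3}{\left(-4,4 + 5 \right)} = \left(\left(4 + 5\right) \left(4 - 4\right)\right)^{3} = \left(9 \cdot 0\right)^{3} = 0^{3} = 0$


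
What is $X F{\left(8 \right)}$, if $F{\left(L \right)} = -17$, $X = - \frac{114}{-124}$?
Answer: $- \frac{969}{62} \approx -15.629$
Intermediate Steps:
$X = \frac{57}{62}$ ($X = \left(-114\right) \left(- \frac{1}{124}\right) = \frac{57}{62} \approx 0.91935$)
$X F{\left(8 \right)} = \frac{57}{62} \left(-17\right) = - \frac{969}{62}$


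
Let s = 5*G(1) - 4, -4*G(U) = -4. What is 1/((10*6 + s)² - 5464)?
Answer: -1/1743 ≈ -0.00057372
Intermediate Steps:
G(U) = 1 (G(U) = -¼*(-4) = 1)
s = 1 (s = 5*1 - 4 = 5 - 4 = 1)
1/((10*6 + s)² - 5464) = 1/((10*6 + 1)² - 5464) = 1/((60 + 1)² - 5464) = 1/(61² - 5464) = 1/(3721 - 5464) = 1/(-1743) = -1/1743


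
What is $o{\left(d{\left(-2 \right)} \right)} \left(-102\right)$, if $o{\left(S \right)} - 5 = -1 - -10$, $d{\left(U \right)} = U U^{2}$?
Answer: $-1428$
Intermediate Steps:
$d{\left(U \right)} = U^{3}$
$o{\left(S \right)} = 14$ ($o{\left(S \right)} = 5 - -9 = 5 + \left(-1 + 10\right) = 5 + 9 = 14$)
$o{\left(d{\left(-2 \right)} \right)} \left(-102\right) = 14 \left(-102\right) = -1428$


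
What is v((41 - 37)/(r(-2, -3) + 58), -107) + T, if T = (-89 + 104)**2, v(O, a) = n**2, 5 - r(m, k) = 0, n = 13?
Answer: 394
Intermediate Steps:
r(m, k) = 5 (r(m, k) = 5 - 1*0 = 5 + 0 = 5)
v(O, a) = 169 (v(O, a) = 13**2 = 169)
T = 225 (T = 15**2 = 225)
v((41 - 37)/(r(-2, -3) + 58), -107) + T = 169 + 225 = 394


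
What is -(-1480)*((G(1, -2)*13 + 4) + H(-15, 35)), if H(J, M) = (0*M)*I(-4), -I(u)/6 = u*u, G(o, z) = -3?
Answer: -51800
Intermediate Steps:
I(u) = -6*u**2 (I(u) = -6*u*u = -6*u**2)
H(J, M) = 0 (H(J, M) = (0*M)*(-6*(-4)**2) = 0*(-6*16) = 0*(-96) = 0)
-(-1480)*((G(1, -2)*13 + 4) + H(-15, 35)) = -(-1480)*((-3*13 + 4) + 0) = -(-1480)*((-39 + 4) + 0) = -(-1480)*(-35 + 0) = -(-1480)*(-35) = -1*51800 = -51800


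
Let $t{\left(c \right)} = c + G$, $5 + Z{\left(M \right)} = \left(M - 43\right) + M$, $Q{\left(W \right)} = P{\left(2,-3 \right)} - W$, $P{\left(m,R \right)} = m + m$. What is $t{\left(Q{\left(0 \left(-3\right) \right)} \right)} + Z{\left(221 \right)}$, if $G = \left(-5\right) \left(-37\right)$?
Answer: $583$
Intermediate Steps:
$P{\left(m,R \right)} = 2 m$
$G = 185$
$Q{\left(W \right)} = 4 - W$ ($Q{\left(W \right)} = 2 \cdot 2 - W = 4 - W$)
$Z{\left(M \right)} = -48 + 2 M$ ($Z{\left(M \right)} = -5 + \left(\left(M - 43\right) + M\right) = -5 + \left(\left(-43 + M\right) + M\right) = -5 + \left(-43 + 2 M\right) = -48 + 2 M$)
$t{\left(c \right)} = 185 + c$ ($t{\left(c \right)} = c + 185 = 185 + c$)
$t{\left(Q{\left(0 \left(-3\right) \right)} \right)} + Z{\left(221 \right)} = \left(185 + \left(4 - 0 \left(-3\right)\right)\right) + \left(-48 + 2 \cdot 221\right) = \left(185 + \left(4 - 0\right)\right) + \left(-48 + 442\right) = \left(185 + \left(4 + 0\right)\right) + 394 = \left(185 + 4\right) + 394 = 189 + 394 = 583$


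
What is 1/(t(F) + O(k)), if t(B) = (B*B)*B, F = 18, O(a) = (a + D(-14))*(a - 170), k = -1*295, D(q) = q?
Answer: 1/149517 ≈ 6.6882e-6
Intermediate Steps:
k = -295
O(a) = (-170 + a)*(-14 + a) (O(a) = (a - 14)*(a - 170) = (-14 + a)*(-170 + a) = (-170 + a)*(-14 + a))
t(B) = B³ (t(B) = B²*B = B³)
1/(t(F) + O(k)) = 1/(18³ + (2380 + (-295)² - 184*(-295))) = 1/(5832 + (2380 + 87025 + 54280)) = 1/(5832 + 143685) = 1/149517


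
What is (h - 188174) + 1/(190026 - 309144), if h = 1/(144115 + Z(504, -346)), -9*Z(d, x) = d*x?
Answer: -1221545379277195/6491573646 ≈ -1.8817e+5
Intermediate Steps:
Z(d, x) = -d*x/9
h = 1/163491 (h = 1/(144115 - 1/9*504*(-346)) = 1/(144115 + 19376) = 1/163491 ≈ 6.1165e-6)
(h - 188174) + 1/(190026 - 309144) = (1/163491 - 188174) + 1/(190026 - 309144) = -30764755433/163491 + 1/(-119118) = -30764755433/163491 - 1/119118 = -1221545379277195/6491573646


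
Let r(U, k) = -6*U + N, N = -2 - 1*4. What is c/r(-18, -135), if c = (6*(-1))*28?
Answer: -28/17 ≈ -1.6471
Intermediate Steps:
N = -6 (N = -2 - 4 = -6)
c = -168 (c = -6*28 = -168)
r(U, k) = -6 - 6*U (r(U, k) = -6*U - 6 = -6 - 6*U)
c/r(-18, -135) = -168/(-6 - 6*(-18)) = -168/(-6 + 108) = -168/102 = -168*1/102 = -28/17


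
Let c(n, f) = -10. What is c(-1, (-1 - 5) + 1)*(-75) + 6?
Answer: 756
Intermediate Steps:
c(-1, (-1 - 5) + 1)*(-75) + 6 = -10*(-75) + 6 = 750 + 6 = 756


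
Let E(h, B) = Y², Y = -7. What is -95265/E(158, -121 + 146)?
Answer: -95265/49 ≈ -1944.2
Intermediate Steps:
E(h, B) = 49 (E(h, B) = (-7)² = 49)
-95265/E(158, -121 + 146) = -95265/49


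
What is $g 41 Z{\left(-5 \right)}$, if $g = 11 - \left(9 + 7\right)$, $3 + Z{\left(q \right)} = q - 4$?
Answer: $2460$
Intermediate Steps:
$Z{\left(q \right)} = -7 + q$ ($Z{\left(q \right)} = -3 + \left(q - 4\right) = -3 + \left(-4 + q\right) = -7 + q$)
$g = -5$ ($g = 11 - 16 = -5$)
$g 41 Z{\left(-5 \right)} = \left(-5\right) 41 \left(-7 - 5\right) = \left(-205\right) \left(-12\right) = 2460$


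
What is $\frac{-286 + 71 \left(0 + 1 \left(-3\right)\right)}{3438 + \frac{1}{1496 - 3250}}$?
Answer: $- \frac{875246}{6030251} \approx -0.14514$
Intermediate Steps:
$\frac{-286 + 71 \left(0 + 1 \left(-3\right)\right)}{3438 + \frac{1}{1496 - 3250}} = \frac{-286 + 71 \left(0 - 3\right)}{3438 + \frac{1}{-1754}} = \frac{-286 + 71 \left(-3\right)}{3438 - \frac{1}{1754}} = \frac{-286 - 213}{\frac{6030251}{1754}} = \left(-499\right) \frac{1754}{6030251} = - \frac{875246}{6030251}$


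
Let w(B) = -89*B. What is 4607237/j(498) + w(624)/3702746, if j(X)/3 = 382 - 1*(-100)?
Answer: 8529674033873/2677085358 ≈ 3186.2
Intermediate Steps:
j(X) = 1446 (j(X) = 3*(382 - 1*(-100)) = 3*(382 + 100) = 3*482 = 1446)
4607237/j(498) + w(624)/3702746 = 4607237/1446 - 89*624/3702746 = 4607237*(1/1446) - 55536*1/3702746 = 4607237/1446 - 27768/1851373 = 8529674033873/2677085358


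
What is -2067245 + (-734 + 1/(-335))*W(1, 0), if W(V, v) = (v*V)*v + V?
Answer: -692772966/335 ≈ -2.0680e+6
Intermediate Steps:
W(V, v) = V + V*v**2 (W(V, v) = (V*v)*v + V = V*v**2 + V = V + V*v**2)
-2067245 + (-734 + 1/(-335))*W(1, 0) = -2067245 + (-734 + 1/(-335))*(1*(1 + 0**2)) = -2067245 + (-734 - 1/335)*(1*(1 + 0)) = -2067245 - 245891/335 = -692772966/335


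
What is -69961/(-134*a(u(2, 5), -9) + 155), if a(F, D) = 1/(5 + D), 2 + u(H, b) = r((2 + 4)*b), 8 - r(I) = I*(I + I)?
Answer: -139922/377 ≈ -371.15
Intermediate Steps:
r(I) = 8 - 2*I² (r(I) = 8 - I*(I + I) = 8 - I*2*I = 8 - 2*I²)
u(H, b) = 6 - 72*b² (u(H, b) = -2 + (8 - 2*b²*(2 + 4)²) = -2 + (8 - 2*36*b²) = -2 + (8 - 72*b²) = 6 - 72*b²)
-69961/(-134*a(u(2, 5), -9) + 155) = -69961/(-134/(5 - 9) + 155) = -69961/(-134/(-4) + 155) = -69961/(-134*(-¼) + 155) = -69961/(67/2 + 155) = -69961/377/2 = -69961*2/377 = -139922/377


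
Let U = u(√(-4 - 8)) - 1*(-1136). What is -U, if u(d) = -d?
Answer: -1136 + 2*I*√3 ≈ -1136.0 + 3.4641*I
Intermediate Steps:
U = 1136 - 2*I*√3 (U = -√(-4 - 8) - 1*(-1136) = -√(-12) + 1136 = -2*I*√3 + 1136 = 1136 - 2*I*√3 ≈ 1136.0 - 3.4641*I)
-U = -(1136 - 2*I*√3) = -1136 + 2*I*√3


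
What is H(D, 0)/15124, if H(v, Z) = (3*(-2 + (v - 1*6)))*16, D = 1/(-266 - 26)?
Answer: -369/14527 ≈ -0.025401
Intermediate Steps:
D = -1/292 (D = 1/(-292) = -1/292 ≈ -0.0034247)
H(v, Z) = -384 + 48*v (H(v, Z) = (3*(-2 + (v - 6)))*16 = (3*(-2 + (-6 + v)))*16 = (3*(-8 + v))*16 = (-24 + 3*v)*16 = -384 + 48*v)
H(D, 0)/15124 = (-384 + 48*(-1/292))/15124 = (-384 - 12/73)*(1/15124) = -28044/73*1/15124 = -369/14527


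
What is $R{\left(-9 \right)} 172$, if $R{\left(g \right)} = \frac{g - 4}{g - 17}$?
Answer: $86$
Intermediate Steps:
$R{\left(g \right)} = \frac{-4 + g}{-17 + g}$
$R{\left(-9 \right)} 172 = \frac{-4 - 9}{-17 - 9} \cdot 172 = \frac{1}{-26} \left(-13\right) 172 = \left(- \frac{1}{26}\right) \left(-13\right) 172 = \frac{1}{2} \cdot 172 = 86$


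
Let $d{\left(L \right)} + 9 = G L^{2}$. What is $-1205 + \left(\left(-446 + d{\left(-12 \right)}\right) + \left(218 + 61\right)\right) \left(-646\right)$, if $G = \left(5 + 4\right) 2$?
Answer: $-1561941$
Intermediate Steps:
$G = 18$ ($G = 9 \cdot 2 = 18$)
$d{\left(L \right)} = -9 + 18 L^{2}$
$-1205 + \left(\left(-446 + d{\left(-12 \right)}\right) + \left(218 + 61\right)\right) \left(-646\right) = -1205 + \left(\left(-446 - \left(9 - 18 \left(-12\right)^{2}\right)\right) + \left(218 + 61\right)\right) \left(-646\right) = -1205 + \left(\left(-446 + \left(-9 + 18 \cdot 144\right)\right) + 279\right) \left(-646\right) = -1205 + \left(\left(-446 + \left(-9 + 2592\right)\right) + 279\right) \left(-646\right) = -1205 + \left(\left(-446 + 2583\right) + 279\right) \left(-646\right) = -1205 + \left(2137 + 279\right) \left(-646\right) = -1205 + 2416 \left(-646\right) = -1205 - 1560736 = -1561941$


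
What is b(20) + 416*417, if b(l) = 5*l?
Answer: 173572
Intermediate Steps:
b(20) + 416*417 = 5*20 + 416*417 = 100 + 173472 = 173572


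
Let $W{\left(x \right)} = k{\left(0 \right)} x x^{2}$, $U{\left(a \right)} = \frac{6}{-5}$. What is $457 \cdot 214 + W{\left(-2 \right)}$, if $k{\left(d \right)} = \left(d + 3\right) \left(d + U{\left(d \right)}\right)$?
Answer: $\frac{489134}{5} \approx 97827.0$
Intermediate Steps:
$U{\left(a \right)} = - \frac{6}{5}$ ($U{\left(a \right)} = 6 \left(- \frac{1}{5}\right) = - \frac{6}{5}$)
$k{\left(d \right)} = \left(3 + d\right) \left(- \frac{6}{5} + d\right)$ ($k{\left(d \right)} = \left(d + 3\right) \left(d - \frac{6}{5}\right) = \left(3 + d\right) \left(- \frac{6}{5} + d\right)$)
$W{\left(x \right)} = - \frac{18 x^{3}}{5}$ ($W{\left(x \right)} = \left(- \frac{18}{5} + 0^{2} + \frac{9}{5} \cdot 0\right) x x^{2} = \left(- \frac{18}{5} + 0 + 0\right) x x^{2} = - \frac{18 x}{5} x^{2} = - \frac{18 x^{3}}{5}$)
$457 \cdot 214 + W{\left(-2 \right)} = 457 \cdot 214 - \frac{18 \left(-2\right)^{3}}{5} = 97798 - - \frac{144}{5} = 97798 + \frac{144}{5} = \frac{489134}{5}$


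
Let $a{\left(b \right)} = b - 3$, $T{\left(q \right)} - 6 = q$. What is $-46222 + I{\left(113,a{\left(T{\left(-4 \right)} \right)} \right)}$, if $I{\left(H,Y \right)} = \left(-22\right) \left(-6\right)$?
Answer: $-46090$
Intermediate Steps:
$T{\left(q \right)} = 6 + q$
$a{\left(b \right)} = -3 + b$
$I{\left(H,Y \right)} = 132$
$-46222 + I{\left(113,a{\left(T{\left(-4 \right)} \right)} \right)} = -46222 + 132 = -46090$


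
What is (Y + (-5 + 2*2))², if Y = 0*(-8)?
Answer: 1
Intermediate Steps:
Y = 0
(Y + (-5 + 2*2))² = (0 + (-5 + 2*2))² = (0 + (-5 + 4))² = (0 - 1)² = (-1)² = 1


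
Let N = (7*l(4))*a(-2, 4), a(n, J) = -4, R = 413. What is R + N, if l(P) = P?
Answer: 301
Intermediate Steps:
N = -112 (N = (7*4)*(-4) = 28*(-4) = -112)
R + N = 413 - 112 = 301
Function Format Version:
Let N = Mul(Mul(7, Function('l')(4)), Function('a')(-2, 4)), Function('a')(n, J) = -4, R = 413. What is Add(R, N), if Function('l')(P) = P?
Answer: 301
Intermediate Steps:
N = -112 (N = Mul(Mul(7, 4), -4) = Mul(28, -4) = -112)
Add(R, N) = Add(413, -112) = 301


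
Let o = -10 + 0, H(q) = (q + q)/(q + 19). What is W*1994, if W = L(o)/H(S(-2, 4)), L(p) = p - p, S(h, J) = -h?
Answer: 0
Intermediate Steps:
H(q) = 2*q/(19 + q) (H(q) = (2*q)/(19 + q) = 2*q/(19 + q))
o = -10
L(p) = 0
W = 0 (W = 0/((2*(-1*(-2))/(19 - 1*(-2)))) = 0/((2*2/(19 + 2))) = 0/((2*2/21)) = 0/((2*2*(1/21))) = 0/(4/21) = 0*(21/4) = 0)
W*1994 = 0*1994 = 0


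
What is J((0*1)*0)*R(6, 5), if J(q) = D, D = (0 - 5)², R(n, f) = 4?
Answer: 100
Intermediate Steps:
D = 25 (D = (-5)² = 25)
J(q) = 25
J((0*1)*0)*R(6, 5) = 25*4 = 100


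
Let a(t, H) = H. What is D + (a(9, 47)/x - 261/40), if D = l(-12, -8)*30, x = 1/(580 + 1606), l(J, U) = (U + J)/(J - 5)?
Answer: 69884123/680 ≈ 1.0277e+5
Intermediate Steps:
l(J, U) = (J + U)/(-5 + J)
x = 1/2186 ≈ 0.00045746
D = 600/17 (D = ((-12 - 8)/(-5 - 12))*30 = (-20/(-17))*30 = -1/17*(-20)*30 = (20/17)*30 = 600/17 ≈ 35.294)
D + (a(9, 47)/x - 261/40) = 600/17 + (47/(1/2186) - 261/40) = 600/17 + (47*2186 - 261*1/40) = 600/17 + (102742 - 261/40) = 600/17 + 4109419/40 = 69884123/680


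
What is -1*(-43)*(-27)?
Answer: -1161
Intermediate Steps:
-1*(-43)*(-27) = 43*(-27) = -1161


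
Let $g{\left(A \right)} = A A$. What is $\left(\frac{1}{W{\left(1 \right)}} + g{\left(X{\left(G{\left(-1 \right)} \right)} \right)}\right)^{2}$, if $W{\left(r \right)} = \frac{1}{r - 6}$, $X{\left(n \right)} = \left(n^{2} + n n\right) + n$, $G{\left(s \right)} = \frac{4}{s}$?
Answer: $606841$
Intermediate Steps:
$X{\left(n \right)} = n + 2 n^{2}$ ($X{\left(n \right)} = \left(n^{2} + n^{2}\right) + n = 2 n^{2} + n = n + 2 n^{2}$)
$g{\left(A \right)} = A^{2}$
$W{\left(r \right)} = \frac{1}{-6 + r}$
$\left(\frac{1}{W{\left(1 \right)}} + g{\left(X{\left(G{\left(-1 \right)} \right)} \right)}\right)^{2} = \left(\frac{1}{\frac{1}{-6 + 1}} + \left(\frac{4}{-1} \left(1 + 2 \frac{4}{-1}\right)\right)^{2}\right)^{2} = \left(\frac{1}{\frac{1}{-5}} + \left(4 \left(-1\right) \left(1 + 2 \cdot 4 \left(-1\right)\right)\right)^{2}\right)^{2} = \left(\frac{1}{- \frac{1}{5}} + \left(- 4 \left(1 + 2 \left(-4\right)\right)\right)^{2}\right)^{2} = \left(-5 + \left(- 4 \left(1 - 8\right)\right)^{2}\right)^{2} = \left(-5 + \left(\left(-4\right) \left(-7\right)\right)^{2}\right)^{2} = \left(-5 + 28^{2}\right)^{2} = \left(-5 + 784\right)^{2} = 779^{2} = 606841$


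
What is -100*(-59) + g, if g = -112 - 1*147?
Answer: 5641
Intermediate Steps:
g = -259 (g = -112 - 147 = -259)
-100*(-59) + g = -100*(-59) - 259 = 5900 - 259 = 5641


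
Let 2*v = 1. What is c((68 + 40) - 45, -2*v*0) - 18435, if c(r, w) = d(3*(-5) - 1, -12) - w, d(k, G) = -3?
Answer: -18438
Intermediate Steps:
v = 1/2 (v = (1/2)*1 = 1/2 ≈ 0.50000)
c(r, w) = -3 - w
c((68 + 40) - 45, -2*v*0) - 18435 = (-3 - (-2*1/2)*0) - 18435 = (-3 - (-1)*0) - 18435 = (-3 - 1*0) - 18435 = (-3 + 0) - 18435 = -3 - 18435 = -18438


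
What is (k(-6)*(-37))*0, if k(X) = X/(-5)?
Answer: 0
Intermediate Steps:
k(X) = -X/5 (k(X) = X*(-⅕) = -X/5)
(k(-6)*(-37))*0 = (-⅕*(-6)*(-37))*0 = ((6/5)*(-37))*0 = -222/5*0 = 0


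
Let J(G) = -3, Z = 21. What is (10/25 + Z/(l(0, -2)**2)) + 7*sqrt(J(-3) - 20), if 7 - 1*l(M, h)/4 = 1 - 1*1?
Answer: 239/560 + 7*I*sqrt(23) ≈ 0.42679 + 33.571*I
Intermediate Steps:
l(M, h) = 28 (l(M, h) = 28 - 4*(1 - 1*1) = 28 - 4*(1 - 1) = 28 - 4*0 = 28 + 0 = 28)
(10/25 + Z/(l(0, -2)**2)) + 7*sqrt(J(-3) - 20) = (10/25 + 21/(28**2)) + 7*sqrt(-3 - 20) = (10*(1/25) + 21/784) + 7*sqrt(-23) = (2/5 + 21*(1/784)) + 7*(I*sqrt(23)) = (2/5 + 3/112) + 7*I*sqrt(23) = 239/560 + 7*I*sqrt(23)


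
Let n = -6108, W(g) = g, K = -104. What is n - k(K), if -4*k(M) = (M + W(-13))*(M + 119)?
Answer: -26187/4 ≈ -6546.8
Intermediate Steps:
k(M) = -(-13 + M)*(119 + M)/4 (k(M) = -(M - 13)*(M + 119)/4 = -(-13 + M)*(119 + M)/4)
n - k(K) = -6108 - (1547/4 - 53/2*(-104) - ¼*(-104)²) = -6108 - (1547/4 + 2756 - ¼*10816) = -6108 - (1547/4 + 2756 - 2704) = -6108 - 1*1755/4 = -6108 - 1755/4 = -26187/4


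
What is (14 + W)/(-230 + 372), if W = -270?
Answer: -128/71 ≈ -1.8028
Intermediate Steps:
(14 + W)/(-230 + 372) = (14 - 270)/(-230 + 372) = -256/142 = -256*1/142 = -128/71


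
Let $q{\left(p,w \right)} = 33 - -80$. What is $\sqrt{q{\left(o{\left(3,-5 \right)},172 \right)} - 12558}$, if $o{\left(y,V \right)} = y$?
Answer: $i \sqrt{12445} \approx 111.56 i$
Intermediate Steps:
$q{\left(p,w \right)} = 113$ ($q{\left(p,w \right)} = 33 + 80 = 113$)
$\sqrt{q{\left(o{\left(3,-5 \right)},172 \right)} - 12558} = \sqrt{113 - 12558} = \sqrt{-12445} = i \sqrt{12445}$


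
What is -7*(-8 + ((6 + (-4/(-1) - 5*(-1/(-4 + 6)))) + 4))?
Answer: -119/2 ≈ -59.500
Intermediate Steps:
-7*(-8 + ((6 + (-4/(-1) - 5*(-1/(-4 + 6)))) + 4)) = -7*(-8 + ((6 + (-4*(-1) - 5/((-1*2)))) + 4)) = -7*(-8 + ((6 + (4 - 5/(-2))) + 4)) = -7*(-8 + ((6 + (4 - 5*(-1/2))) + 4)) = -7*(-8 + ((6 + (4 + 5/2)) + 4)) = -7*(-8 + ((6 + 13/2) + 4)) = -7*(-8 + (25/2 + 4)) = -7*(-8 + 33/2) = -7*17/2 = -119/2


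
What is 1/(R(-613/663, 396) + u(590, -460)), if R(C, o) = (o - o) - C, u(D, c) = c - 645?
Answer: -663/732002 ≈ -0.00090574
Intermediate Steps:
u(D, c) = -645 + c
R(C, o) = -C (R(C, o) = 0 - C = -C)
1/(R(-613/663, 396) + u(590, -460)) = 1/(-(-613)/663 + (-645 - 460)) = 1/(-(-613)/663 - 1105) = 1/(-1*(-613/663) - 1105) = 1/(613/663 - 1105) = 1/(-732002/663) = -663/732002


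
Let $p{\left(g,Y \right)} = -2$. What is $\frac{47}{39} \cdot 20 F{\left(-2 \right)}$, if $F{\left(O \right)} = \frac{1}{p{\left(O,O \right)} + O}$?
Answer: $- \frac{235}{39} \approx -6.0256$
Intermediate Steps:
$F{\left(O \right)} = \frac{1}{-2 + O}$
$\frac{47}{39} \cdot 20 F{\left(-2 \right)} = \frac{\frac{47}{39} \cdot 20}{-2 - 2} = \frac{47 \cdot \frac{1}{39} \cdot 20}{-4} = \frac{47}{39} \cdot 20 \left(- \frac{1}{4}\right) = \frac{940}{39} \left(- \frac{1}{4}\right) = - \frac{235}{39}$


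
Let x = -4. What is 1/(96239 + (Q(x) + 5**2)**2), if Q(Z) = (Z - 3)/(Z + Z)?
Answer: 64/6202145 ≈ 1.0319e-5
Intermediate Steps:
Q(Z) = (-3 + Z)/(2*Z) (Q(Z) = (-3 + Z)/((2*Z)) = (-3 + Z)*(1/(2*Z)) = (-3 + Z)/(2*Z))
1/(96239 + (Q(x) + 5**2)**2) = 1/(96239 + ((1/2)*(-3 - 4)/(-4) + 5**2)**2) = 1/(96239 + ((1/2)*(-1/4)*(-7) + 25)**2) = 1/(96239 + (7/8 + 25)**2) = 1/(96239 + (207/8)**2) = 1/(96239 + 42849/64) = 1/(6202145/64) = 64/6202145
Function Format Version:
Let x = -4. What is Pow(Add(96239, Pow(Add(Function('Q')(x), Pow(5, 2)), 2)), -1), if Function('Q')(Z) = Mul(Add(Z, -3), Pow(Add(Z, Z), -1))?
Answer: Rational(64, 6202145) ≈ 1.0319e-5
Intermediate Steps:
Function('Q')(Z) = Mul(Rational(1, 2), Pow(Z, -1), Add(-3, Z)) (Function('Q')(Z) = Mul(Add(-3, Z), Pow(Mul(2, Z), -1)) = Mul(Add(-3, Z), Mul(Rational(1, 2), Pow(Z, -1))) = Mul(Rational(1, 2), Pow(Z, -1), Add(-3, Z)))
Pow(Add(96239, Pow(Add(Function('Q')(x), Pow(5, 2)), 2)), -1) = Pow(Add(96239, Pow(Add(Mul(Rational(1, 2), Pow(-4, -1), Add(-3, -4)), Pow(5, 2)), 2)), -1) = Pow(Add(96239, Pow(Add(Mul(Rational(1, 2), Rational(-1, 4), -7), 25), 2)), -1) = Pow(Add(96239, Pow(Add(Rational(7, 8), 25), 2)), -1) = Pow(Add(96239, Pow(Rational(207, 8), 2)), -1) = Pow(Add(96239, Rational(42849, 64)), -1) = Pow(Rational(6202145, 64), -1) = Rational(64, 6202145)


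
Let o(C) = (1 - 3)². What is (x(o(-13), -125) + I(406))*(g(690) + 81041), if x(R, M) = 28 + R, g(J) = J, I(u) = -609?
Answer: -47158787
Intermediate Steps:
o(C) = 4 (o(C) = (-2)² = 4)
(x(o(-13), -125) + I(406))*(g(690) + 81041) = ((28 + 4) - 609)*(690 + 81041) = (32 - 609)*81731 = -577*81731 = -47158787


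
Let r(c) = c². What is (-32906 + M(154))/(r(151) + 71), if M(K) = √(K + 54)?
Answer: -16453/11436 + √13/5718 ≈ -1.4381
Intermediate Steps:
M(K) = √(54 + K)
(-32906 + M(154))/(r(151) + 71) = (-32906 + √(54 + 154))/(151² + 71) = (-32906 + √208)/(22801 + 71) = (-32906 + 4*√13)/22872 = (-32906 + 4*√13)*(1/22872) = -16453/11436 + √13/5718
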